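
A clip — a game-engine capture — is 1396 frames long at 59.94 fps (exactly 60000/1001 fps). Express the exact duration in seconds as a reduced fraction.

Running time = 1396 ÷ (60000/1001) = 1396 × 1001/60000 = 349349/15000 s.

349349/15000 seconds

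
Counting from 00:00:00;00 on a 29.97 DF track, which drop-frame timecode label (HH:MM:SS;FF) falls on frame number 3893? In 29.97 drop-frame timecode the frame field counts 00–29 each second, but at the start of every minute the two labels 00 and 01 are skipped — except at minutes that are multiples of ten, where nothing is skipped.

00:02:09;27

Each 10-minute DF block holds 10 × 60 × 30 − 9 × 2 = 17982 frames. 3893 ÷ 17982 → 0 full blocks, remainder 3893.
Within the partial block the first minute is 1800 frames and each further minute 1798, so 2 further minute boundaries passed. Total skipped labels = 18 × 0 + 2 × 2 = 4.
Non-drop label index = 3893 + 4 = 3897; at 30 labels/s that is 00:02:09:27, i.e. DF 00:02:09;27.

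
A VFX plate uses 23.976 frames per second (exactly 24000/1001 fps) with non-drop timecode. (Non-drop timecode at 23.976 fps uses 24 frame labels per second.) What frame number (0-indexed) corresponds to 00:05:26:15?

7839

Total seconds to the label: (0 × 3600 + 5 × 60 + 26) = 326.
Frame index = 326 × 24 + 15 = 7839.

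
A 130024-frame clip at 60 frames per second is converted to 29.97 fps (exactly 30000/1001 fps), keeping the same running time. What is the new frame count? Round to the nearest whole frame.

64947 frames

Frames at target rate = 130024 × (30000/1001) / (60) = 65012000/1001 ≈ 64947.053.
Nearest whole frame: 64947.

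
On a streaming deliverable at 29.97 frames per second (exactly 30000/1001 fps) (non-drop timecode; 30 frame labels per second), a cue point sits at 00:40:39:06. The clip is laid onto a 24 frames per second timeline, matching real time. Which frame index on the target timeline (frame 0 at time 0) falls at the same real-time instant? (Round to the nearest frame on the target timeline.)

Source frame index: (0×3600 + 40×60 + 39) × 30 + 6 = 73176.
Real time: 73176 / (30000/1001) = 3052049/1250 s.
Target frame: (3052049/1250) × (24) = 36624588/625 ≈ 58599.341 → 58599.

frame 58599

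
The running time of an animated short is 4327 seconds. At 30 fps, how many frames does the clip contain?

Frames = 4327 × 30 = 129810.

129810 frames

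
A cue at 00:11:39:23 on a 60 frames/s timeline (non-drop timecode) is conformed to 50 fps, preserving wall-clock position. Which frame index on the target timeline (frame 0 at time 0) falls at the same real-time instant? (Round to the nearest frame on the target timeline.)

Source frame index: (0×3600 + 11×60 + 39) × 60 + 23 = 41963.
Real time: 41963 / (60) = 41963/60 s.
Target frame: (41963/60) × (50) = 209815/6 ≈ 34969.167 → 34969.

frame 34969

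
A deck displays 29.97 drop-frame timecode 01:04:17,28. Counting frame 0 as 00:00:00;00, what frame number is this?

Complete 10-minute blocks: 6, each 17982 frames → 107892.
Remaining 4 whole minutes in the current block: 1800 + 3 × 1798 = 7194 frames.
Within the current minute: 17 × 30 + 28 − 2 = 536 (labels ;00/;01 skipped at this minute). Total = 107892 + 7194 + 536 = 115622.

115622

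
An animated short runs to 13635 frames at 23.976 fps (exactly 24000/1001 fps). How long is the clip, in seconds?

Running time = 13635 / (24000/1001) = 568.693125 s.

568.693125 seconds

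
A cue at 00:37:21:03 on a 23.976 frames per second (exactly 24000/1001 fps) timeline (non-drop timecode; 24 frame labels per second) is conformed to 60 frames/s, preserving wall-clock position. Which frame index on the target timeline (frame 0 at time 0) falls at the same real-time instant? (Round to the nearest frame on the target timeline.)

frame 134602

Source frame index: (0×3600 + 37×60 + 21) × 24 + 3 = 53787.
Real time: 53787 / (24000/1001) = 17946929/8000 s.
Target frame: (17946929/8000) × (60) = 53840787/400 ≈ 134601.967 → 134602.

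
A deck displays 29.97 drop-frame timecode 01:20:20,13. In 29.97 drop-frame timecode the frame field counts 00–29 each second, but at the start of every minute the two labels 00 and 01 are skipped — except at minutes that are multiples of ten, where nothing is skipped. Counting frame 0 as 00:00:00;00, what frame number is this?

144469

Complete 10-minute blocks: 8, each 17982 frames → 143856.
Remaining 0 whole minutes in the current block: 0 frames.
Within the current minute: 20 × 30 + 13 = 613. Total = 143856 + 0 + 613 = 144469.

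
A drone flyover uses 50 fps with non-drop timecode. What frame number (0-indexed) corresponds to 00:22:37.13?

67863

Total seconds to the label: (0 × 3600 + 22 × 60 + 37) = 1357.
Frame index = 1357 × 50 + 13 = 67863.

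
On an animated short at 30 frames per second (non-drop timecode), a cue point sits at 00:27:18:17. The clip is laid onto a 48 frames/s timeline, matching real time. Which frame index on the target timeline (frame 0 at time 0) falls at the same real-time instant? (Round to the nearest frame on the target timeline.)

frame 78651

Source frame index: (0×3600 + 27×60 + 18) × 30 + 17 = 49157.
Real time: 49157 / (30) = 49157/30 s.
Target frame: (49157/30) × (48) = 393256/5 ≈ 78651.200 → 78651.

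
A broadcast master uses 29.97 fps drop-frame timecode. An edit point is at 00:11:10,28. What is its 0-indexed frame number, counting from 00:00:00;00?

20108

As if non-drop at 30 labels/s: (0 × 3600 + 11 × 60 + 10) × 30 + 28 = 20128.
Minute boundaries passed: 11; those not divisible by 10: 11 − 1 = 10; dropped labels = 2 × 10 = 20.
Actual frame index = 20128 − 20 = 20108.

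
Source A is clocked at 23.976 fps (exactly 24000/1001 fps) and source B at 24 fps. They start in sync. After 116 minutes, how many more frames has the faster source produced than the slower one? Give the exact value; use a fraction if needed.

116 min = 6960 s.
A emits 24000/1001 × 6960 = 167040000/1001 frames; B emits 24 × 6960 = 167040.
Difference = 167040/1001 frames (≈ 166.8731); B is ahead of A.

167040/1001 frames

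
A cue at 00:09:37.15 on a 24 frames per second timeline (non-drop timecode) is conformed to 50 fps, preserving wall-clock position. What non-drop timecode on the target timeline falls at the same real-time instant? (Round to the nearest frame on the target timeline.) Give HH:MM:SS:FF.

Source frame index: (0×3600 + 9×60 + 37) × 24 + 15 = 13863.
Real time: 13863 / (24) = 4621/8 s.
Target frame: (4621/8) × (50) = 115525/4 ≈ 28881.250 → 28881.
At 50 labels/s: frame 28881 → 00:09:37:31.

00:09:37:31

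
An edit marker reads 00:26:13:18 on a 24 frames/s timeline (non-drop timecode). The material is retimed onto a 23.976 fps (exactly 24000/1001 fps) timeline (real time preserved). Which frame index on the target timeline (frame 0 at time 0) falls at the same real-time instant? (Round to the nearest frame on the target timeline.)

Source frame index: (0×3600 + 26×60 + 13) × 24 + 18 = 37770.
Real time: 37770 / (24) = 6295/4 s.
Target frame: (6295/4) × (24000/1001) = 37770000/1001 ≈ 37732.268 → 37732.

frame 37732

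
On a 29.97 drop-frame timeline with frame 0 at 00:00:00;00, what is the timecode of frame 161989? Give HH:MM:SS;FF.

Ten DF minutes hold 17982 frames, so frame 161989 lies in block 9 (frames 161838–179819) with 151 frames into that block.
The block's first minute is 1800 frames and the rest 1798 each; 151 frames reaches minute 0, so 9 × 18 + 0 × 2 = 162 labels have been skipped so far.
Adding those back, label number 161989 + 162 = 162151 at 30 labels/s is 5405 s + 1 f = 1 h 30 min 5 s frame 1, i.e. 01:30:05;01.

01:30:05;01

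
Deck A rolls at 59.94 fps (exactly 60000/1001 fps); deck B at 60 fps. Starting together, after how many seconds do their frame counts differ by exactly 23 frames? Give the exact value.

23023/60 seconds

The gap grows by |60 − 60000/1001| = 60/1001 frames per second.
Time for a 23-frame gap: 23 ÷ (60/1001) = 23023/60 s.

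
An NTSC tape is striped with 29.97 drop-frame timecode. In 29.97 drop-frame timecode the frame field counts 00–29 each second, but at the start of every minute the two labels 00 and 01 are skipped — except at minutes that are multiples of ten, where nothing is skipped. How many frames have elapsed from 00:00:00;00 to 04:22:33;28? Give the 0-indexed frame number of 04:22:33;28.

Complete 10-minute blocks: 26, each 17982 frames → 467532.
Remaining 2 whole minutes in the current block: 1800 + 1 × 1798 = 3598 frames.
Within the current minute: 33 × 30 + 28 − 2 = 1016 (labels ;00/;01 skipped at this minute). Total = 467532 + 3598 + 1016 = 472146.

472146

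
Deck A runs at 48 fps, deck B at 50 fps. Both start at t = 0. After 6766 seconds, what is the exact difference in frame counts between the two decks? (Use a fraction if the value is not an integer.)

13532 frames

A emits 48 × 6766 = 324768 frames; B emits 50 × 6766 = 338300.
Difference = 13532 frames; B is ahead of A.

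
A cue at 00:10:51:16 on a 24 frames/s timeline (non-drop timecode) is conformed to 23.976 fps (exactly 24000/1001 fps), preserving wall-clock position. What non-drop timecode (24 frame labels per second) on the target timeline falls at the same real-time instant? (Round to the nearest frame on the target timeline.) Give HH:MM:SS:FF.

00:10:51:00

Source frame index: (0×3600 + 10×60 + 51) × 24 + 16 = 15640.
Real time: 15640 / (24) = 1955/3 s.
Target frame: (1955/3) × (24000/1001) = 15640000/1001 ≈ 15624.376 → 15624.
At 24 labels/s: frame 15624 → 00:10:51:00.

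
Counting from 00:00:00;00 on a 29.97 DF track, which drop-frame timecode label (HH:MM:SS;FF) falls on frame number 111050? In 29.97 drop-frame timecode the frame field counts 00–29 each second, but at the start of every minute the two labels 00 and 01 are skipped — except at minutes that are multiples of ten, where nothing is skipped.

01:01:45;10

Each 10-minute DF block holds 10 × 60 × 30 − 9 × 2 = 17982 frames. 111050 ÷ 17982 → 6 full blocks, remainder 3158.
Within the partial block the first minute is 1800 frames and each further minute 1798, so 1 further minute boundary passed. Total skipped labels = 18 × 6 + 2 × 1 = 110.
Non-drop label index = 111050 + 110 = 111160; at 30 labels/s that is 01:01:45:10, i.e. DF 01:01:45;10.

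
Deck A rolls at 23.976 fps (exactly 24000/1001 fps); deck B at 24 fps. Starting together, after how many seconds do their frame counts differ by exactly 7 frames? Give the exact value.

7007/24 seconds

The gap grows by |24 − 24000/1001| = 24/1001 frames per second.
Time for a 7-frame gap: 7 ÷ (24/1001) = 7007/24 s.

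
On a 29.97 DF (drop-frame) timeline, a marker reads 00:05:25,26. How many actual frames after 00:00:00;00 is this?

9766

Complete 10-minute blocks: 0, each 17982 frames → 0.
Remaining 5 whole minutes in the current block: 1800 + 4 × 1798 = 8992 frames.
Within the current minute: 25 × 30 + 26 − 2 = 774 (labels ;00/;01 skipped at this minute). Total = 0 + 8992 + 774 = 9766.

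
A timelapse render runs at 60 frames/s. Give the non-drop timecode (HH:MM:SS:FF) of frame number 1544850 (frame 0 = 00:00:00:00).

07:09:07:30

1544850 ÷ 60 = 25747 full seconds, remainder 30 frames.
25747 s = 7 h 9 min 7 s.
Timecode: 07:09:07:30.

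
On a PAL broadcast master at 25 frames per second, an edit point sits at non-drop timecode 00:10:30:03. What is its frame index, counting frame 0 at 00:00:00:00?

15753

Total seconds to the label: (0 × 3600 + 10 × 60 + 30) = 630.
Frame index = 630 × 25 + 3 = 15753.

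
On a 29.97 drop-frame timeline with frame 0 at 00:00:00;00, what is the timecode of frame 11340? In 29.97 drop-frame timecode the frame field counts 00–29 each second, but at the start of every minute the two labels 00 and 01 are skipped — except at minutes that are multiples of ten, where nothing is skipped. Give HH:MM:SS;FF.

Each 10-minute DF block holds 10 × 60 × 30 − 9 × 2 = 17982 frames. 11340 ÷ 17982 → 0 full blocks, remainder 11340.
Within the partial block the first minute is 1800 frames and each further minute 1798, so 6 further minute boundaries passed. Total skipped labels = 18 × 0 + 2 × 6 = 12.
Non-drop label index = 11340 + 12 = 11352; at 30 labels/s that is 00:06:18:12, i.e. DF 00:06:18;12.

00:06:18;12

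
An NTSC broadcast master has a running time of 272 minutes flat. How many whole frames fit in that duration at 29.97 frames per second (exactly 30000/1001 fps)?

272 min = 16320 s.
Frames = 16320 × 30000/1001 = 489600000/1001 ≈ 489110.8891.
Complete frames: 489110.

489110 frames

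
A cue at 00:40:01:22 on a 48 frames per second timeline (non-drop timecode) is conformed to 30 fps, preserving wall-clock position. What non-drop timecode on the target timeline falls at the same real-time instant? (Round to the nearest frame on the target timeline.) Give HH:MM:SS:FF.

00:40:01:14

Source frame index: (0×3600 + 40×60 + 1) × 48 + 22 = 115270.
Real time: 115270 / (48) = 57635/24 s.
Target frame: (57635/24) × (30) = 288175/4 ≈ 72043.750 → 72044.
At 30 labels/s: frame 72044 → 00:40:01:14.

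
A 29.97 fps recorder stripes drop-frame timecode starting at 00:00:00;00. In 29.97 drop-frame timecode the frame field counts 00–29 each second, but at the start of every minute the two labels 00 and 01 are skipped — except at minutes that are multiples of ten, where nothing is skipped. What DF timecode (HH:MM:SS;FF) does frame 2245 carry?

Each 10-minute DF block holds 10 × 60 × 30 − 9 × 2 = 17982 frames. 2245 ÷ 17982 → 0 full blocks, remainder 2245.
Within the partial block the first minute is 1800 frames and each further minute 1798, so 1 further minute boundary passed. Total skipped labels = 18 × 0 + 2 × 1 = 2.
Non-drop label index = 2245 + 2 = 2247; at 30 labels/s that is 00:01:14:27, i.e. DF 00:01:14;27.

00:01:14;27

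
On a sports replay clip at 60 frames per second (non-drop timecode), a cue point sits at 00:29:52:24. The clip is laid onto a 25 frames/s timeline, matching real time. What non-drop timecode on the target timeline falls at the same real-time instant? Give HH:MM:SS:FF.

Source frame index: (0×3600 + 29×60 + 52) × 60 + 24 = 107544.
Real time: 107544 / (60) = 8962/5 s.
Target frame: (8962/5) × (25) = 44810.
At 25 labels/s: frame 44810 → 00:29:52:10.

00:29:52:10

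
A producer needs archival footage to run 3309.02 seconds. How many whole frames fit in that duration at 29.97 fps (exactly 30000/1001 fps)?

99171 frames

Frames = 3309.02 × 30000/1001 = 694200/7 ≈ 99171.4286.
Complete frames: 99171.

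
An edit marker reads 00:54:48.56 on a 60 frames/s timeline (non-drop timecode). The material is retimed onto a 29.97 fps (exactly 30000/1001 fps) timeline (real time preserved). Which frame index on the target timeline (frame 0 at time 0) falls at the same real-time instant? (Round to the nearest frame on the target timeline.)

frame 98569

Source frame index: (0×3600 + 54×60 + 48) × 60 + 56 = 197336.
Real time: 197336 / (60) = 49334/15 s.
Target frame: (49334/15) × (30000/1001) = 98668000/1001 ≈ 98569.431 → 98569.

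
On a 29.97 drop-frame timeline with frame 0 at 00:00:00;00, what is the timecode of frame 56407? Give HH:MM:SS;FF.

Ten DF minutes hold 17982 frames, so frame 56407 lies in block 3 (frames 53946–71927) with 2461 frames into that block.
The block's first minute is 1800 frames and the rest 1798 each; 2461 frames reaches minute 1, so 3 × 18 + 1 × 2 = 56 labels have been skipped so far.
Adding those back, label number 56407 + 56 = 56463 at 30 labels/s is 1882 s + 3 f = 0 h 31 min 22 s frame 3, i.e. 00:31:22;03.

00:31:22;03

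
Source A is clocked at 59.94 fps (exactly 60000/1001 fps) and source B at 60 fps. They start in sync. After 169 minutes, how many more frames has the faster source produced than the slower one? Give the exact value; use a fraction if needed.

169 min = 10140 s.
A emits 60000/1001 × 10140 = 46800000/77 frames; B emits 60 × 10140 = 608400.
Difference = 46800/77 frames (≈ 607.7922); B is ahead of A.

46800/77 frames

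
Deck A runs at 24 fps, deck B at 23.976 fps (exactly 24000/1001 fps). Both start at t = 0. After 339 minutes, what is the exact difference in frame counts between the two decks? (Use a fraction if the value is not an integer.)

488160/1001 frames

339 min = 20340 s.
A emits 24 × 20340 = 488160 frames; B emits 24000/1001 × 20340 = 488160000/1001.
Difference = 488160/1001 frames (≈ 487.6723); B is behind A.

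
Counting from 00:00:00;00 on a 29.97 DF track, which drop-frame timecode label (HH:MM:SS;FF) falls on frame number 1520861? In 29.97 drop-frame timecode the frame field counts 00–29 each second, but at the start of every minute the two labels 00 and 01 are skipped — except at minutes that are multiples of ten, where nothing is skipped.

Ten DF minutes hold 17982 frames, so frame 1520861 lies in block 84 (frames 1510488–1528469) with 10373 frames into that block.
The block's first minute is 1800 frames and the rest 1798 each; 10373 frames reaches minute 5, so 84 × 18 + 5 × 2 = 1522 labels have been skipped so far.
Adding those back, label number 1520861 + 1522 = 1522383 at 30 labels/s is 50746 s + 3 f = 14 h 5 min 46 s frame 3, i.e. 14:05:46;03.

14:05:46;03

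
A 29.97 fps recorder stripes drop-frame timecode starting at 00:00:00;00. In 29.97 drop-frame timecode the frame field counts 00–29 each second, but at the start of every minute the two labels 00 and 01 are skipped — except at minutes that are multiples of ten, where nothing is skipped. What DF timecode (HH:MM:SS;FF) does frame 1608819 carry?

Each 10-minute DF block holds 10 × 60 × 30 − 9 × 2 = 17982 frames. 1608819 ÷ 17982 → 89 full blocks, remainder 8421.
Within the partial block the first minute is 1800 frames and each further minute 1798, so 4 further minute boundaries passed. Total skipped labels = 18 × 89 + 2 × 4 = 1610.
Non-drop label index = 1608819 + 1610 = 1610429; at 30 labels/s that is 14:54:40:29, i.e. DF 14:54:40;29.

14:54:40;29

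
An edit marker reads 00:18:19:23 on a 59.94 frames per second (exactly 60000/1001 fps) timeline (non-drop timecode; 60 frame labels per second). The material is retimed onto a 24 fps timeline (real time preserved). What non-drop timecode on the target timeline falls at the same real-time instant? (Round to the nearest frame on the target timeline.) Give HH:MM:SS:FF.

00:18:20:12

Source frame index: (0×3600 + 18×60 + 19) × 60 + 23 = 65963.
Real time: 65963 / (60000/1001) = 66028963/60000 s.
Target frame: (66028963/60000) × (24) = 66028963/2500 ≈ 26411.585 → 26412.
At 24 labels/s: frame 26412 → 00:18:20:12.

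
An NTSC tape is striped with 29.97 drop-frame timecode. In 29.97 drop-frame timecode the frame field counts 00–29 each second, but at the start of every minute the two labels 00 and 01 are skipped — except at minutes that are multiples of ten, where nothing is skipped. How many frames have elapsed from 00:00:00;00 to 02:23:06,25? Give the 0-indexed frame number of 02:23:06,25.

As if non-drop at 30 labels/s: (2 × 3600 + 23 × 60 + 6) × 30 + 25 = 257605.
Minute boundaries passed: 143; those not divisible by 10: 143 − 14 = 129; dropped labels = 2 × 129 = 258.
Actual frame index = 257605 − 258 = 257347.

257347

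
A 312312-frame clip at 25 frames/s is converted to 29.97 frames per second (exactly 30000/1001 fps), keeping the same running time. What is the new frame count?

374400 frames

Target frames = source frames × (target rate / source rate) = 312312 × (30000/1001)/(25) = 312312 × 1200/1001 = 374400.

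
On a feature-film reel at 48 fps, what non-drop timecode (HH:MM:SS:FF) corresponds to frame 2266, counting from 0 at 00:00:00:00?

00:00:47:10

2266 ÷ 48 = 47 full seconds, remainder 10 frames.
47 s = 0 h 0 min 47 s.
Timecode: 00:00:47:10.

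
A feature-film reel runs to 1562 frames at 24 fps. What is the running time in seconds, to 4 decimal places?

65.0833 seconds

Running time = 1562 × 1/24 = 781/12 s ≈ 65.0833 s.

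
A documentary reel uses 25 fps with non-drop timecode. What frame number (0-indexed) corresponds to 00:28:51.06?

frame 43281

Total seconds to the label: (0 × 3600 + 28 × 60 + 51) = 1731.
Frame index = 1731 × 25 + 6 = 43281.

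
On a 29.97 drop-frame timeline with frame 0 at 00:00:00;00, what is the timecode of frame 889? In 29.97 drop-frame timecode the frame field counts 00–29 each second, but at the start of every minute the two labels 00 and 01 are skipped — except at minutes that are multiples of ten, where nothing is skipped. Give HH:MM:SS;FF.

Ten DF minutes hold 17982 frames, so frame 889 lies in block 0 (frames 0–17981) with 889 frames into that block.
The block's first minute is 1800 frames and the rest 1798 each; 889 frames reaches minute 0, so 0 × 18 + 0 × 2 = 0 labels have been skipped so far.
Adding those back, label number 889 + 0 = 889 at 30 labels/s is 29 s + 19 f = 0 h 0 min 29 s frame 19, i.e. 00:00:29;19.

00:00:29;19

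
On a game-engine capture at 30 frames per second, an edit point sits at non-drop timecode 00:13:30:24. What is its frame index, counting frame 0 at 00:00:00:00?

Total seconds to the label: (0 × 3600 + 13 × 60 + 30) = 810.
Frame index = 810 × 30 + 24 = 24324.

24324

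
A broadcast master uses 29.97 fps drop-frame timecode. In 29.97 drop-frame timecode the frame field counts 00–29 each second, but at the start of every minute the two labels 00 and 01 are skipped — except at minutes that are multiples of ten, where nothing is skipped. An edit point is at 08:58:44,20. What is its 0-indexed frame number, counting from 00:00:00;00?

968770

Complete 10-minute blocks: 53, each 17982 frames → 953046.
Remaining 8 whole minutes in the current block: 1800 + 7 × 1798 = 14386 frames.
Within the current minute: 44 × 30 + 20 − 2 = 1338 (labels ;00/;01 skipped at this minute). Total = 953046 + 14386 + 1338 = 968770.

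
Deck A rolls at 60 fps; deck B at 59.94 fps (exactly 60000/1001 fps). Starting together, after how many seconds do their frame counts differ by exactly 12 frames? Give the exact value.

The gap grows by |60000/1001 − 60| = 60/1001 frames per second.
Time for a 12-frame gap: 12 ÷ (60/1001) = 200.2 s.

200.2 seconds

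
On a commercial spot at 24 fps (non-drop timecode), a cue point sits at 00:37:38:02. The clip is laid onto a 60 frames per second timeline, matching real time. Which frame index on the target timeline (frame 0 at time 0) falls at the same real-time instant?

frame 135485

Source frame index: (0×3600 + 37×60 + 38) × 24 + 2 = 54194.
Real time: 54194 / (24) = 27097/12 s.
Target frame: (27097/12) × (60) = 135485.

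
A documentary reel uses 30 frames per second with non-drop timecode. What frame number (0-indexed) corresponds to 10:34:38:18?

frame 1142358

Total seconds to the label: (10 × 3600 + 34 × 60 + 38) = 38078.
Frame index = 38078 × 30 + 18 = 1142358.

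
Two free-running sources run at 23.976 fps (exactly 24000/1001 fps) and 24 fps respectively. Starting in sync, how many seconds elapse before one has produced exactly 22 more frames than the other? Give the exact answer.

The gap grows by |24 − 24000/1001| = 24/1001 frames per second.
Time for a 22-frame gap: 22 ÷ (24/1001) = 11011/12 s.

11011/12 seconds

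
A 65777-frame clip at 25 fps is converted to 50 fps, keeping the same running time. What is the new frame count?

131554 frames

Target frames = source frames × (target rate / source rate) = 65777 × (50)/(25) = 65777 × 2 = 131554.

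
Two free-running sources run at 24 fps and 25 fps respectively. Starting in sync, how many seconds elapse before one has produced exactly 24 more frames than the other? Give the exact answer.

24 seconds

The gap grows by |25 − 24| = 1 frame per second.
Time for a 24-frame gap: 24 ÷ (1) = 24 s.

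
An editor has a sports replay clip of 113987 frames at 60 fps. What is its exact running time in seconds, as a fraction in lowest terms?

113987/60 seconds

Running time = 113987 ÷ (60) = 113987 × 1/60 = 113987/60 s.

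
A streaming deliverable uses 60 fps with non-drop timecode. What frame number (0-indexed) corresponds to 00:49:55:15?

frame 179715

Total seconds to the label: (0 × 3600 + 49 × 60 + 55) = 2995.
Frame index = 2995 × 60 + 15 = 179715.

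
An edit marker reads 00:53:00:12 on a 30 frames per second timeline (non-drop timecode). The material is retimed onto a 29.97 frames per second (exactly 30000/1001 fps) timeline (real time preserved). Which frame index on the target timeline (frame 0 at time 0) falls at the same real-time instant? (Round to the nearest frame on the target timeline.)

frame 95317

Source frame index: (0×3600 + 53×60 + 0) × 30 + 12 = 95412.
Real time: 95412 / (30) = 15902/5 s.
Target frame: (15902/5) × (30000/1001) = 95412000/1001 ≈ 95316.683 → 95317.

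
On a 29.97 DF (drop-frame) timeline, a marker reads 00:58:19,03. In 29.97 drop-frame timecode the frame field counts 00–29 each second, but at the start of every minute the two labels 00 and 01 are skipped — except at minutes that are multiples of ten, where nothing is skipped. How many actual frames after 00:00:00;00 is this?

As if non-drop at 30 labels/s: (0 × 3600 + 58 × 60 + 19) × 30 + 3 = 104973.
Minute boundaries passed: 58; those not divisible by 10: 58 − 5 = 53; dropped labels = 2 × 53 = 106.
Actual frame index = 104973 − 106 = 104867.

104867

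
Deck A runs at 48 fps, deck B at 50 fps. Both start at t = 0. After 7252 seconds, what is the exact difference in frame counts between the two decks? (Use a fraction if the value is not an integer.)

A emits 48 × 7252 = 348096 frames; B emits 50 × 7252 = 362600.
Difference = 14504 frames; B is ahead of A.

14504 frames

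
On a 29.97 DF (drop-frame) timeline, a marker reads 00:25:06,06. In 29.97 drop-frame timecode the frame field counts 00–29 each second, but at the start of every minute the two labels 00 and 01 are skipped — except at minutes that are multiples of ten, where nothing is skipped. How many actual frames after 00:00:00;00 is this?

45140

As if non-drop at 30 labels/s: (0 × 3600 + 25 × 60 + 6) × 30 + 6 = 45186.
Minute boundaries passed: 25; those not divisible by 10: 25 − 2 = 23; dropped labels = 2 × 23 = 46.
Actual frame index = 45186 − 46 = 45140.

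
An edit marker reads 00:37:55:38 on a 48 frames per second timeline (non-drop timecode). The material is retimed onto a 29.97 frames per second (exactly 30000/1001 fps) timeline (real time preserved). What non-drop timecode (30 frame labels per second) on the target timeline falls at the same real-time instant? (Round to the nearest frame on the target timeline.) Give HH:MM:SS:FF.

Source frame index: (0×3600 + 37×60 + 55) × 48 + 38 = 109238.
Real time: 109238 / (48) = 54619/24 s.
Target frame: (54619/24) × (30000/1001) = 68273750/1001 ≈ 68205.544 → 68206.
At 30 labels/s: frame 68206 → 00:37:53:16.

00:37:53:16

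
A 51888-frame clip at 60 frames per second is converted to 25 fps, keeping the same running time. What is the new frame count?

Target frames = source frames × (target rate / source rate) = 51888 × (25)/(60) = 51888 × 5/12 = 21620.

21620 frames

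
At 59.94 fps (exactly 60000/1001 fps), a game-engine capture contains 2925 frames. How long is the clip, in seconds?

48.79875 seconds

Running time = 2925 / (60000/1001) = 48.79875 s.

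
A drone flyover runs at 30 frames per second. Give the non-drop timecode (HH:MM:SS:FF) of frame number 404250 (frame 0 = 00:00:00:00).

03:44:35:00

404250 ÷ 30 = 13475 full seconds, remainder 0 frames.
13475 s = 3 h 44 min 35 s.
Timecode: 03:44:35:00.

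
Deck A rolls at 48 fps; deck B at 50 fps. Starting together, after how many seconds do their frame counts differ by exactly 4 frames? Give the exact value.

The gap grows by |50 − 48| = 2 frames per second.
Time for a 4-frame gap: 4 ÷ (2) = 2 s.

2 seconds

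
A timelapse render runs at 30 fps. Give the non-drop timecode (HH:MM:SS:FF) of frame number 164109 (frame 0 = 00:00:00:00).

01:31:10:09

164109 ÷ 30 = 5470 full seconds, remainder 9 frames.
5470 s = 1 h 31 min 10 s.
Timecode: 01:31:10:09.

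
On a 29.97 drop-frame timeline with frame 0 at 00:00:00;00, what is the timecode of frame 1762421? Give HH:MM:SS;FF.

Ten DF minutes hold 17982 frames, so frame 1762421 lies in block 98 (frames 1762236–1780217) with 185 frames into that block.
The block's first minute is 1800 frames and the rest 1798 each; 185 frames reaches minute 0, so 98 × 18 + 0 × 2 = 1764 labels have been skipped so far.
Adding those back, label number 1762421 + 1764 = 1764185 at 30 labels/s is 58806 s + 5 f = 16 h 20 min 6 s frame 5, i.e. 16:20:06;05.

16:20:06;05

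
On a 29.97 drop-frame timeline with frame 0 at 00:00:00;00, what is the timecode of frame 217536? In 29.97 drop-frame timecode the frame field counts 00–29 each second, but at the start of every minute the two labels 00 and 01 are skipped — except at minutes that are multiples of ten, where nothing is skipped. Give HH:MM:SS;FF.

Ten DF minutes hold 17982 frames, so frame 217536 lies in block 12 (frames 215784–233765) with 1752 frames into that block.
The block's first minute is 1800 frames and the rest 1798 each; 1752 frames reaches minute 0, so 12 × 18 + 0 × 2 = 216 labels have been skipped so far.
Adding those back, label number 217536 + 216 = 217752 at 30 labels/s is 7258 s + 12 f = 2 h 0 min 58 s frame 12, i.e. 02:00:58;12.

02:00:58;12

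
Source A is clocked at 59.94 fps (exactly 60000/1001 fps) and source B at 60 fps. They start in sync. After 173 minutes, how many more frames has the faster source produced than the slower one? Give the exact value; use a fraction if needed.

173 min = 10380 s.
A emits 60000/1001 × 10380 = 622800000/1001 frames; B emits 60 × 10380 = 622800.
Difference = 622800/1001 frames (≈ 622.1778); B is ahead of A.

622800/1001 frames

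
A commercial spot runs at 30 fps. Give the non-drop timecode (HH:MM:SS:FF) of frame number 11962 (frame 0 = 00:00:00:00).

00:06:38:22

11962 ÷ 30 = 398 full seconds, remainder 22 frames.
398 s = 0 h 6 min 38 s.
Timecode: 00:06:38:22.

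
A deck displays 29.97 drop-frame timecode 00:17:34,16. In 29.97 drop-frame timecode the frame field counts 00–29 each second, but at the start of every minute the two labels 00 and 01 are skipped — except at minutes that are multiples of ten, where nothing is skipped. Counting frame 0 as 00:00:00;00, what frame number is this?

Complete 10-minute blocks: 1, each 17982 frames → 17982.
Remaining 7 whole minutes in the current block: 1800 + 6 × 1798 = 12588 frames.
Within the current minute: 34 × 30 + 16 − 2 = 1034 (labels ;00/;01 skipped at this minute). Total = 17982 + 12588 + 1034 = 31604.

31604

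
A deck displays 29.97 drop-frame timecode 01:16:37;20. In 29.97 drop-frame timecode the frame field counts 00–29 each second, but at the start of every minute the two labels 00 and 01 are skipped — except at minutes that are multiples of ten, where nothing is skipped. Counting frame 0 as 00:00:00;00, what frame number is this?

137792

As if non-drop at 30 labels/s: (1 × 3600 + 16 × 60 + 37) × 30 + 20 = 137930.
Minute boundaries passed: 76; those not divisible by 10: 76 − 7 = 69; dropped labels = 2 × 69 = 138.
Actual frame index = 137930 − 138 = 137792.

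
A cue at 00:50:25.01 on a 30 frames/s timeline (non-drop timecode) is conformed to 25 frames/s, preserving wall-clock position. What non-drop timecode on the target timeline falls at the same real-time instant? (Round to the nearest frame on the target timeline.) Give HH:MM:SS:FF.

Source frame index: (0×3600 + 50×60 + 25) × 30 + 1 = 90751.
Real time: 90751 / (30) = 90751/30 s.
Target frame: (90751/30) × (25) = 453755/6 ≈ 75625.833 → 75626.
At 25 labels/s: frame 75626 → 00:50:25:01.

00:50:25:01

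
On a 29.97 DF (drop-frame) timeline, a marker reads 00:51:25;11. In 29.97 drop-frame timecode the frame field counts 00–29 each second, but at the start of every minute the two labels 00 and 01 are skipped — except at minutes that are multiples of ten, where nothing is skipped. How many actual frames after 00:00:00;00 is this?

92469

As if non-drop at 30 labels/s: (0 × 3600 + 51 × 60 + 25) × 30 + 11 = 92561.
Minute boundaries passed: 51; those not divisible by 10: 51 − 5 = 46; dropped labels = 2 × 46 = 92.
Actual frame index = 92561 − 92 = 92469.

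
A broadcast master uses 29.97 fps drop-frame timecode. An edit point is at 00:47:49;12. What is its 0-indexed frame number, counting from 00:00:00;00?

85996

Complete 10-minute blocks: 4, each 17982 frames → 71928.
Remaining 7 whole minutes in the current block: 1800 + 6 × 1798 = 12588 frames.
Within the current minute: 49 × 30 + 12 − 2 = 1480 (labels ;00/;01 skipped at this minute). Total = 71928 + 12588 + 1480 = 85996.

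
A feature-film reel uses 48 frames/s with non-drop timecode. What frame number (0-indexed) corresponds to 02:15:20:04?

Total seconds to the label: (2 × 3600 + 15 × 60 + 20) = 8120.
Frame index = 8120 × 48 + 4 = 389764.

frame 389764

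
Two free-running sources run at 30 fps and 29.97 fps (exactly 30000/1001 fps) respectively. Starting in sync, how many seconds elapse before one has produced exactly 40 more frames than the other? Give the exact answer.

4004/3 seconds

The gap grows by |30000/1001 − 30| = 30/1001 frames per second.
Time for a 40-frame gap: 40 ÷ (30/1001) = 4004/3 s.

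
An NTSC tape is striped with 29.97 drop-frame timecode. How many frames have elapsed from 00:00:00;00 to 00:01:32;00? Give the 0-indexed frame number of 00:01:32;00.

2758

Complete 10-minute blocks: 0, each 17982 frames → 0.
Remaining 1 whole minute in the current block: 1800 + 0 × 1798 = 1800 frames.
Within the current minute: 32 × 30 + 0 − 2 = 958 (labels ;00/;01 skipped at this minute). Total = 0 + 1800 + 958 = 2758.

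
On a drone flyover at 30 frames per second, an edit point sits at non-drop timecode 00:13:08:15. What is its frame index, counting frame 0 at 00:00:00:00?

23655

Total seconds to the label: (0 × 3600 + 13 × 60 + 8) = 788.
Frame index = 788 × 30 + 15 = 23655.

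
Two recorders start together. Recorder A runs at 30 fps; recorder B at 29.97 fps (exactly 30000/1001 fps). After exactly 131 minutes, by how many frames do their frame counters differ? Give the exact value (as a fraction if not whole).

131 min = 7860 s.
A emits 30 × 7860 = 235800 frames; B emits 30000/1001 × 7860 = 235800000/1001.
Difference = 235800/1001 frames (≈ 235.5644); B is behind A.

235800/1001 frames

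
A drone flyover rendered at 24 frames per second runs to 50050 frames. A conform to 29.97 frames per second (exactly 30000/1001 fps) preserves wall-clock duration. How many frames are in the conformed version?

Target frames = source frames × (target rate / source rate) = 50050 × (30000/1001)/(24) = 50050 × 1250/1001 = 62500.

62500 frames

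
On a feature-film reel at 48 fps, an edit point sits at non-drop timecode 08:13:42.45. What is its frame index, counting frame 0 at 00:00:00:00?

frame 1421901

Total seconds to the label: (8 × 3600 + 13 × 60 + 42) = 29622.
Frame index = 29622 × 48 + 45 = 1421901.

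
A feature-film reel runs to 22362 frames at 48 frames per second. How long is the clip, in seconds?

465.875 seconds

Running time = 22362 / (48) = 465.875 s.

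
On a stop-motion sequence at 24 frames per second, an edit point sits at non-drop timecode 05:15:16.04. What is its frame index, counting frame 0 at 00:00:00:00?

frame 453988

Total seconds to the label: (5 × 3600 + 15 × 60 + 16) = 18916.
Frame index = 18916 × 24 + 4 = 453988.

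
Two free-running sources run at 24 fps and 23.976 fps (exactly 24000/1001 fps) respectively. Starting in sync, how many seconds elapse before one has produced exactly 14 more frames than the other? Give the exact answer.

7007/12 seconds

The gap grows by |24000/1001 − 24| = 24/1001 frames per second.
Time for a 14-frame gap: 14 ÷ (24/1001) = 7007/12 s.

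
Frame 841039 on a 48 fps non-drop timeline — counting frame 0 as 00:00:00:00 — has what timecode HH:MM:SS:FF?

841039 ÷ 48 = 17521 full seconds, remainder 31 frames.
17521 s = 4 h 52 min 1 s.
Timecode: 04:52:01:31.

04:52:01:31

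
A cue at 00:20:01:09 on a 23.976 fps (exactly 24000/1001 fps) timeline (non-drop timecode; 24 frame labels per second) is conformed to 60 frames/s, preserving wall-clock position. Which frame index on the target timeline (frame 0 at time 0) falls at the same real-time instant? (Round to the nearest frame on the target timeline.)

Source frame index: (0×3600 + 20×60 + 1) × 24 + 9 = 28833.
Real time: 28833 / (24000/1001) = 9620611/8000 s.
Target frame: (9620611/8000) × (60) = 28861833/400 ≈ 72154.583 → 72155.

frame 72155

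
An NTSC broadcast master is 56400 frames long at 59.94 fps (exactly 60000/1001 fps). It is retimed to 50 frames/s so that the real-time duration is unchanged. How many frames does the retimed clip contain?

47047 frames

Target frames = source frames × (target rate / source rate) = 56400 × (50)/(60000/1001) = 56400 × 1001/1200 = 47047.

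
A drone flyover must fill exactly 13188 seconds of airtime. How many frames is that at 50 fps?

Frames = 13188 × 50 = 659400.

659400 frames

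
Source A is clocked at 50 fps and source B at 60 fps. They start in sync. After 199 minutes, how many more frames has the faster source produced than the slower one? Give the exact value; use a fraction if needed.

119400 frames

199 min = 11940 s.
A emits 50 × 11940 = 597000 frames; B emits 60 × 11940 = 716400.
Difference = 119400 frames; B is ahead of A.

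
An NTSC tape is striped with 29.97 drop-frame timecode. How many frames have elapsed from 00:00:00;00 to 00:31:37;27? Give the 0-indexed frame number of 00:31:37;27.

As if non-drop at 30 labels/s: (0 × 3600 + 31 × 60 + 37) × 30 + 27 = 56937.
Minute boundaries passed: 31; those not divisible by 10: 31 − 3 = 28; dropped labels = 2 × 28 = 56.
Actual frame index = 56937 − 56 = 56881.

56881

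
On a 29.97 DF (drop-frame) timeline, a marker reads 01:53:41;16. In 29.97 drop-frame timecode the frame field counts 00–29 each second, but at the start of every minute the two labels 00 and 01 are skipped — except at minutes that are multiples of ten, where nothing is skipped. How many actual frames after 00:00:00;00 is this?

204442

As if non-drop at 30 labels/s: (1 × 3600 + 53 × 60 + 41) × 30 + 16 = 204646.
Minute boundaries passed: 113; those not divisible by 10: 113 − 11 = 102; dropped labels = 2 × 102 = 204.
Actual frame index = 204646 − 204 = 204442.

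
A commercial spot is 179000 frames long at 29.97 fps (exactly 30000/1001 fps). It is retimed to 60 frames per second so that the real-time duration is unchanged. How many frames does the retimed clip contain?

Target frames = source frames × (target rate / source rate) = 179000 × (60)/(30000/1001) = 179000 × 1001/500 = 358358.

358358 frames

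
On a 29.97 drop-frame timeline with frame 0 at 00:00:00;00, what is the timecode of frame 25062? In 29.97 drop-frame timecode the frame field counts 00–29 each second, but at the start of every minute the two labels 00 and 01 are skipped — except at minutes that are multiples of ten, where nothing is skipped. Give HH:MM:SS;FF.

Ten DF minutes hold 17982 frames, so frame 25062 lies in block 1 (frames 17982–35963) with 7080 frames into that block.
The block's first minute is 1800 frames and the rest 1798 each; 7080 frames reaches minute 3, so 1 × 18 + 3 × 2 = 24 labels have been skipped so far.
Adding those back, label number 25062 + 24 = 25086 at 30 labels/s is 836 s + 6 f = 0 h 13 min 56 s frame 6, i.e. 00:13:56;06.

00:13:56;06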